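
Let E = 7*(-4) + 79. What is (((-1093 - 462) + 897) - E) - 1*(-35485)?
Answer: 34776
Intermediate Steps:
E = 51 (E = -28 + 79 = 51)
(((-1093 - 462) + 897) - E) - 1*(-35485) = (((-1093 - 462) + 897) - 1*51) - 1*(-35485) = ((-1555 + 897) - 51) + 35485 = (-658 - 51) + 35485 = -709 + 35485 = 34776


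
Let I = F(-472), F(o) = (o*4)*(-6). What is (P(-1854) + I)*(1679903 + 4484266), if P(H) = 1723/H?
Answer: 43149982287247/618 ≈ 6.9822e+10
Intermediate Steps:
F(o) = -24*o (F(o) = (4*o)*(-6) = -24*o)
I = 11328 (I = -24*(-472) = 11328)
(P(-1854) + I)*(1679903 + 4484266) = (1723/(-1854) + 11328)*(1679903 + 4484266) = (1723*(-1/1854) + 11328)*6164169 = (-1723/1854 + 11328)*6164169 = (21000389/1854)*6164169 = 43149982287247/618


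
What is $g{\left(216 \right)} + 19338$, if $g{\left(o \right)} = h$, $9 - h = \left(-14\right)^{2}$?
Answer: $19151$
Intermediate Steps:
$h = -187$ ($h = 9 - \left(-14\right)^{2} = 9 - 196 = -187$)
$g{\left(o \right)} = -187$
$g{\left(216 \right)} + 19338 = -187 + 19338 = 19151$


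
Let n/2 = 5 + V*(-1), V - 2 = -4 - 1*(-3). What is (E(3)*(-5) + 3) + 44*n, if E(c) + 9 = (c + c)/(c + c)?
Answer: 395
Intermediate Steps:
V = 1 (V = 2 + (-4 - 1*(-3)) = 2 + (-4 + 3) = 2 - 1 = 1)
E(c) = -8 (E(c) = -9 + (c + c)/(c + c) = -9 + (2*c)/((2*c)) = -9 + (2*c)*(1/(2*c)) = -9 + 1 = -8)
n = 8 (n = 2*(5 + 1*(-1)) = 2*(5 - 1) = 2*4 = 8)
(E(3)*(-5) + 3) + 44*n = (-8*(-5) + 3) + 44*8 = (40 + 3) + 352 = 43 + 352 = 395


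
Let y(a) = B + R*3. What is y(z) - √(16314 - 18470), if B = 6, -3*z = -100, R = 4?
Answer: 18 - 14*I*√11 ≈ 18.0 - 46.433*I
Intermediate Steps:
z = 100/3 (z = -⅓*(-100) = 100/3 ≈ 33.333)
y(a) = 18 (y(a) = 6 + 4*3 = 6 + 12 = 18)
y(z) - √(16314 - 18470) = 18 - √(16314 - 18470) = 18 - √(-2156) = 18 - 14*I*√11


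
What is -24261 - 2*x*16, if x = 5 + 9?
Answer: -24709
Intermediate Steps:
x = 14
-24261 - 2*x*16 = -24261 - 2*14*16 = -24261 - 28*16 = -24261 - 1*448 = -24261 - 448 = -24709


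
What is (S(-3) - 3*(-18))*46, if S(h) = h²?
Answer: 2898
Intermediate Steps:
(S(-3) - 3*(-18))*46 = ((-3)² - 3*(-18))*46 = (9 + 54)*46 = 63*46 = 2898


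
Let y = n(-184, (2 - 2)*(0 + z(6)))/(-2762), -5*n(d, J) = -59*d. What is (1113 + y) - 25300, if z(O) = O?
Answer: -167005807/6905 ≈ -24186.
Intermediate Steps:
n(d, J) = 59*d/5 (n(d, J) = -(-59)*d/5 = 59*d/5)
y = 5428/6905 (y = ((59/5)*(-184))/(-2762) = -10856/5*(-1/2762) = 5428/6905 ≈ 0.78610)
(1113 + y) - 25300 = (1113 + 5428/6905) - 25300 = 7690693/6905 - 25300 = -167005807/6905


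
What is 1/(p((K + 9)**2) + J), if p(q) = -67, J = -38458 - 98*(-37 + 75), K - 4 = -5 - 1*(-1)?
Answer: -1/42249 ≈ -2.3669e-5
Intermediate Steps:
K = 0 (K = 4 + (-5 - 1*(-1)) = 4 + (-5 + 1) = 4 - 4 = 0)
J = -42182 (J = -38458 - 98*38 = -38458 - 1*3724 = -38458 - 3724 = -42182)
1/(p((K + 9)**2) + J) = 1/(-67 - 42182) = 1/(-42249) = -1/42249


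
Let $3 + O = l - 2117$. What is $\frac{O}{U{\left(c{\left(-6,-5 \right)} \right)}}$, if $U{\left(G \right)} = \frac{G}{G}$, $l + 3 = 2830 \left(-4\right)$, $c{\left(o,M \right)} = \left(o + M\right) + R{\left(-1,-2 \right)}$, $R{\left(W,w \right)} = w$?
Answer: $-13443$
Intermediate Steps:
$c{\left(o,M \right)} = -2 + M + o$ ($c{\left(o,M \right)} = \left(o + M\right) - 2 = \left(M + o\right) - 2 = -2 + M + o$)
$l = -11323$ ($l = -3 + 2830 \left(-4\right) = -3 - 11320 = -11323$)
$U{\left(G \right)} = 1$
$O = -13443$ ($O = -3 - 13440 = -13443$)
$\frac{O}{U{\left(c{\left(-6,-5 \right)} \right)}} = - \frac{13443}{1} = \left(-13443\right) 1 = -13443$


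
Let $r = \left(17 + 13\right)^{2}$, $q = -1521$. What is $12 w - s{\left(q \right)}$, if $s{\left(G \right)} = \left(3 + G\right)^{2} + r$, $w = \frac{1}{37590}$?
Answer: $- \frac{14442228358}{6265} \approx -2.3052 \cdot 10^{6}$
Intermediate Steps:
$w = \frac{1}{37590} \approx 2.6603 \cdot 10^{-5}$
$r = 900$ ($r = 30^{2} = 900$)
$s{\left(G \right)} = 900 + \left(3 + G\right)^{2}$ ($s{\left(G \right)} = \left(3 + G\right)^{2} + 900 = 900 + \left(3 + G\right)^{2}$)
$12 w - s{\left(q \right)} = 12 \cdot \frac{1}{37590} - \left(900 + \left(3 - 1521\right)^{2}\right) = \frac{2}{6265} - \left(900 + \left(-1518\right)^{2}\right) = \frac{2}{6265} - \left(900 + 2304324\right) = \frac{2}{6265} - 2305224 = - \frac{14442228358}{6265}$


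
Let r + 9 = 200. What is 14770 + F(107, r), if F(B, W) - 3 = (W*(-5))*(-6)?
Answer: 20503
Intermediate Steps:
r = 191 (r = -9 + 200 = 191)
F(B, W) = 3 + 30*W (F(B, W) = 3 + (W*(-5))*(-6) = 3 - 5*W*(-6) = 3 + 30*W)
14770 + F(107, r) = 14770 + (3 + 30*191) = 14770 + (3 + 5730) = 14770 + 5733 = 20503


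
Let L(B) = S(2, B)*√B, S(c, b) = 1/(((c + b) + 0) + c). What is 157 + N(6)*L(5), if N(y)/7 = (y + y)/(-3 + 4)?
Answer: 157 + 28*√5/3 ≈ 177.87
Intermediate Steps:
S(c, b) = 1/(b + 2*c) (S(c, b) = 1/(((b + c) + 0) + c) = 1/((b + c) + c) = 1/(b + 2*c))
N(y) = 14*y (N(y) = 7*((y + y)/(-3 + 4)) = 7*((2*y)/1) = 7*((2*y)*1) = 7*(2*y) = 14*y)
L(B) = √B/(4 + B) (L(B) = √B/(B + 2*2) = √B/(B + 4) = √B/(4 + B))
157 + N(6)*L(5) = 157 + (14*6)*(√5/(4 + 5)) = 157 + 84*(√5/9) = 157 + 28*√5/3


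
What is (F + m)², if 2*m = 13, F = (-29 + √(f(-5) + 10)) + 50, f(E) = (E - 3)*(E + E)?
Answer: 3385/4 + 165*√10 ≈ 1368.0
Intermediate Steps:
f(E) = 2*E*(-3 + E) (f(E) = (-3 + E)*(2*E) = 2*E*(-3 + E))
F = 21 + 3*√10 (F = (-29 + √(2*(-5)*(-3 - 5) + 10)) + 50 = (-29 + √(2*(-5)*(-8) + 10)) + 50 = (-29 + √(80 + 10)) + 50 = (-29 + √90) + 50 = (-29 + 3*√10) + 50 = 21 + 3*√10 ≈ 30.487)
m = 13/2 (m = (½)*13 = 13/2 ≈ 6.5000)
(F + m)² = ((21 + 3*√10) + 13/2)² = (55/2 + 3*√10)²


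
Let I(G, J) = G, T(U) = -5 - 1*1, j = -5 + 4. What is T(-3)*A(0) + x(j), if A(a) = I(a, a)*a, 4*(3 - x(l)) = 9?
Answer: 3/4 ≈ 0.75000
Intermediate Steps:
j = -1
T(U) = -6 (T(U) = -5 - 1 = -6)
x(l) = 3/4 (x(l) = 3 - 1/4*9 = 3 - 9/4 = 3/4)
A(a) = a**2 (A(a) = a*a = a**2)
T(-3)*A(0) + x(j) = -6*0**2 + 3/4 = -6*0 + 3/4 = 0 + 3/4 = 3/4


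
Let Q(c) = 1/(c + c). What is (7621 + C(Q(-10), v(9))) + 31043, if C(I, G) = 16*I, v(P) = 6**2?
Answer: 193316/5 ≈ 38663.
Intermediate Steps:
v(P) = 36
Q(c) = 1/(2*c)
(7621 + C(Q(-10), v(9))) + 31043 = (7621 + 16*((1/2)/(-10))) + 31043 = (7621 + 16*((1/2)*(-1/10))) + 31043 = (7621 + 16*(-1/20)) + 31043 = (7621 - 4/5) + 31043 = 38101/5 + 31043 = 193316/5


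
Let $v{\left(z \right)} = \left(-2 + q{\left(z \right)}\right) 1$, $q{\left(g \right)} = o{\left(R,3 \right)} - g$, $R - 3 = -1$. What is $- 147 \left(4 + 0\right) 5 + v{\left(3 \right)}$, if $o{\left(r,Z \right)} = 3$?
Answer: $-2942$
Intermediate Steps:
$R = 2$ ($R = 3 - 1 = 2$)
$q{\left(g \right)} = 3 - g$
$v{\left(z \right)} = 1 - z$ ($v{\left(z \right)} = \left(-2 - \left(-3 + z\right)\right) 1 = \left(1 - z\right) 1 = 1 - z$)
$- 147 \left(4 + 0\right) 5 + v{\left(3 \right)} = - 147 \left(4 + 0\right) 5 + \left(1 - 3\right) = - 147 \cdot 4 \cdot 5 + \left(1 - 3\right) = \left(-147\right) 20 - 2 = -2940 - 2 = -2942$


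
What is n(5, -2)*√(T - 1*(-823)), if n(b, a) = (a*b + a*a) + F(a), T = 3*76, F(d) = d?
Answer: -8*√1051 ≈ -259.35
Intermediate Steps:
T = 228
n(b, a) = a + a² + a*b (n(b, a) = (a*b + a*a) + a = (a*b + a²) + a = (a² + a*b) + a = a + a² + a*b)
n(5, -2)*√(T - 1*(-823)) = (-2*(1 - 2 + 5))*√(228 - 1*(-823)) = (-2*4)*√(228 + 823) = -8*√1051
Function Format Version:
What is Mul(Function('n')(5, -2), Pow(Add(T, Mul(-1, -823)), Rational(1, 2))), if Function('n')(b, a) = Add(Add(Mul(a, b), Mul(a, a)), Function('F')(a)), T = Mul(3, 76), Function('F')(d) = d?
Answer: Mul(-8, Pow(1051, Rational(1, 2))) ≈ -259.35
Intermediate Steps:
T = 228
Function('n')(b, a) = Add(a, Pow(a, 2), Mul(a, b)) (Function('n')(b, a) = Add(Add(Mul(a, b), Mul(a, a)), a) = Add(Add(Mul(a, b), Pow(a, 2)), a) = Add(Add(Pow(a, 2), Mul(a, b)), a) = Add(a, Pow(a, 2), Mul(a, b)))
Mul(Function('n')(5, -2), Pow(Add(T, Mul(-1, -823)), Rational(1, 2))) = Mul(Mul(-2, Add(1, -2, 5)), Pow(Add(228, Mul(-1, -823)), Rational(1, 2))) = Mul(Mul(-2, 4), Pow(Add(228, 823), Rational(1, 2))) = Mul(-8, Pow(1051, Rational(1, 2)))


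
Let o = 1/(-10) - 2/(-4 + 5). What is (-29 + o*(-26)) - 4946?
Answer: -24602/5 ≈ -4920.4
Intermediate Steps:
o = -21/10 (o = 1*(-1/10) - 2/1 = -1/10 - 2*1 = -1/10 - 2 = -21/10 ≈ -2.1000)
(-29 + o*(-26)) - 4946 = (-29 - 21/10*(-26)) - 4946 = (-29 + 273/5) - 4946 = 128/5 - 4946 = -24602/5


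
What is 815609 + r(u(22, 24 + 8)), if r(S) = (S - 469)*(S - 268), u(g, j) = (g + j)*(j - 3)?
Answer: 2239515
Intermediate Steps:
u(g, j) = (-3 + j)*(g + j) (u(g, j) = (g + j)*(-3 + j) = (-3 + j)*(g + j))
r(S) = (-469 + S)*(-268 + S)
815609 + r(u(22, 24 + 8)) = 815609 + (125692 + ((24 + 8)**2 - 3*22 - 3*(24 + 8) + 22*(24 + 8))**2 - 737*((24 + 8)**2 - 3*22 - 3*(24 + 8) + 22*(24 + 8))) = 815609 + (125692 + (32**2 - 66 - 3*32 + 22*32)**2 - 737*(32**2 - 66 - 3*32 + 22*32)) = 815609 + (125692 + (1024 - 66 - 96 + 704)**2 - 737*(1024 - 66 - 96 + 704)) = 815609 + (125692 + 1566**2 - 737*1566) = 815609 + (125692 + 2452356 - 1154142) = 815609 + 1423906 = 2239515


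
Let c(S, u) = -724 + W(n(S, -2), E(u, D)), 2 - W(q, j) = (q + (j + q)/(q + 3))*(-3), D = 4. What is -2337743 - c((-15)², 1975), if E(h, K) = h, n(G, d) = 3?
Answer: -2338019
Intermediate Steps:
W(q, j) = 2 + 3*q + 3*(j + q)/(3 + q) (W(q, j) = 2 - (q + (j + q)/(q + 3))*(-3) = 2 - (q + (j + q)/(3 + q))*(-3) = 2 - (-3*q - 3*(j + q)/(3 + q)) = 2 + (3*q + 3*(j + q)/(3 + q)) = 2 + 3*q + 3*(j + q)/(3 + q))
c(S, u) = -1423/2 + u/2 (c(S, u) = -724 + (6 + 3*u + 3*3² + 14*3)/(3 + 3) = -724 + (6 + 3*u + 3*9 + 42)/6 = -724 + (6 + 3*u + 27 + 42)/6 = -724 + (75 + 3*u)/6 = -724 + (25/2 + u/2) = -1423/2 + u/2)
-2337743 - c((-15)², 1975) = -2337743 - (-1423/2 + (½)*1975) = -2337743 - (-1423/2 + 1975/2) = -2337743 - 1*276 = -2337743 - 276 = -2338019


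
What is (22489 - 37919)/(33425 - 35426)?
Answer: 15430/2001 ≈ 7.7111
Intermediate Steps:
(22489 - 37919)/(33425 - 35426) = -15430/(-2001) = -15430*(-1/2001) = 15430/2001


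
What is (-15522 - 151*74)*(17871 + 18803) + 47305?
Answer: -979001799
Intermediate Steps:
(-15522 - 151*74)*(17871 + 18803) + 47305 = (-15522 - 11174)*36674 + 47305 = -26696*36674 + 47305 = -979049104 + 47305 = -979001799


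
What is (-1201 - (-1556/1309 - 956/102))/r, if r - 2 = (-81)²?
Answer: -4674853/25772901 ≈ -0.18139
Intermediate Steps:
r = 6563 (r = 2 + (-81)² = 2 + 6561 = 6563)
(-1201 - (-1556/1309 - 956/102))/r = (-1201 - (-1556/1309 - 956/102))/6563 = (-1201 - (-1556*1/1309 - 956*1/102))*(1/6563) = (-1201 - (-1556/1309 - 478/51))*(1/6563) = (-1201 - 1*(-41474/3927))*(1/6563) = (-1201 + 41474/3927)*(1/6563) = -4674853/3927*1/6563 = -4674853/25772901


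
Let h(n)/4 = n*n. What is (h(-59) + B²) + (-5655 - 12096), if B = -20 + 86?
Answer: 529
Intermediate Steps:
B = 66
h(n) = 4*n² (h(n) = 4*(n*n) = 4*n²)
(h(-59) + B²) + (-5655 - 12096) = (4*(-59)² + 66²) + (-5655 - 12096) = (4*3481 + 4356) - 17751 = (13924 + 4356) - 17751 = 18280 - 17751 = 529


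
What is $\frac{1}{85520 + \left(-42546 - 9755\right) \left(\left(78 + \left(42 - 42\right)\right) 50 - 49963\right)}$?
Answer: $\frac{1}{2409226483} \approx 4.1507 \cdot 10^{-10}$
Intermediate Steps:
$\frac{1}{85520 + \left(-42546 - 9755\right) \left(\left(78 + \left(42 - 42\right)\right) 50 - 49963\right)} = \frac{1}{85520 - 52301 \left(\left(78 + \left(42 - 42\right)\right) 50 - 49963\right)} = \frac{1}{85520 - 52301 \left(\left(78 + 0\right) 50 - 49963\right)} = \frac{1}{85520 - 52301 \left(78 \cdot 50 - 49963\right)} = \frac{1}{85520 - 52301 \left(3900 - 49963\right)} = \frac{1}{85520 - -2409140963} = \frac{1}{85520 + 2409140963} = \frac{1}{2409226483}$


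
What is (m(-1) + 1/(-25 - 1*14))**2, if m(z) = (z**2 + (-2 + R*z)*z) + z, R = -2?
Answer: 1/1521 ≈ 0.00065746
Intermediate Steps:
m(z) = z + z**2 + z*(-2 - 2*z) (m(z) = (z**2 + (-2 - 2*z)*z) + z = (z**2 + z*(-2 - 2*z)) + z = z + z**2 + z*(-2 - 2*z))
(m(-1) + 1/(-25 - 1*14))**2 = (-1*(-1)*(1 - 1) + 1/(-25 - 1*14))**2 = (-1*(-1)*0 + 1/(-25 - 14))**2 = (0 + 1/(-39))**2 = (0 - 1/39)**2 = (-1/39)**2 = 1/1521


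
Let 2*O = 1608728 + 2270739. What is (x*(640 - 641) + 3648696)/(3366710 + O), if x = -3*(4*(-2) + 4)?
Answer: 128024/186191 ≈ 0.68760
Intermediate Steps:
O = 3879467/2 (O = (1608728 + 2270739)/2 = (½)*3879467 = 3879467/2 ≈ 1.9397e+6)
x = 12 (x = -3*(-8 + 4) = -3*(-4) = 12)
(x*(640 - 641) + 3648696)/(3366710 + O) = (12*(640 - 641) + 3648696)/(3366710 + 3879467/2) = (12*(-1) + 3648696)/(10612887/2) = (-12 + 3648696)*(2/10612887) = 3648684*(2/10612887) = 128024/186191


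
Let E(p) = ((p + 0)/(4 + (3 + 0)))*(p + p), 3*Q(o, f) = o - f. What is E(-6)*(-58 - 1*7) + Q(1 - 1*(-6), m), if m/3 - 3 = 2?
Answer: -14096/21 ≈ -671.24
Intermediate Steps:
m = 15 (m = 9 + 3*2 = 9 + 6 = 15)
Q(o, f) = -f/3 + o/3 (Q(o, f) = (o - f)/3 = -f/3 + o/3)
E(p) = 2*p²/7 (E(p) = (p/(4 + 3))*(2*p) = (p/7)*(2*p) = 2*p²/7)
E(-6)*(-58 - 1*7) + Q(1 - 1*(-6), m) = ((2/7)*(-6)²)*(-58 - 1*7) + (-⅓*15 + (1 - 1*(-6))/3) = ((2/7)*36)*(-58 - 7) + (-5 + (1 + 6)/3) = (72/7)*(-65) + (-5 + (⅓)*7) = -4680/7 + (-5 + 7/3) = -4680/7 - 8/3 = -14096/21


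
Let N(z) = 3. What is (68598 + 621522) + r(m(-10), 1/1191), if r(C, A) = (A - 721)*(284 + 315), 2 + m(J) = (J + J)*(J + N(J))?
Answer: 307565630/1191 ≈ 2.5824e+5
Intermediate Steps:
m(J) = -2 + 2*J*(3 + J) (m(J) = -2 + (J + J)*(J + 3) = -2 + (2*J)*(3 + J) = -2 + 2*J*(3 + J))
r(C, A) = -431879 + 599*A (r(C, A) = (-721 + A)*599 = -431879 + 599*A)
(68598 + 621522) + r(m(-10), 1/1191) = (68598 + 621522) + (-431879 + 599/1191) = 690120 + (-431879 + 599*(1/1191)) = 690120 + (-431879 + 599/1191) = 690120 - 514367290/1191 = 307565630/1191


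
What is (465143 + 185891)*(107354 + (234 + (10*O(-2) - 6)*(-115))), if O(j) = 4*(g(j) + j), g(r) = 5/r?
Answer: 83969063252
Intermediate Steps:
O(j) = 4*j + 20/j (O(j) = 4*(5/j + j) = 4*(j + 5/j) = 4*j + 20/j)
(465143 + 185891)*(107354 + (234 + (10*O(-2) - 6)*(-115))) = (465143 + 185891)*(107354 + (234 + (10*(4*(-2) + 20/(-2)) - 6)*(-115))) = 651034*(107354 + (234 + (10*(-8 + 20*(-1/2)) - 6)*(-115))) = 651034*(107354 + (234 + (10*(-8 - 10) - 6)*(-115))) = 651034*(107354 + (234 + (10*(-18) - 6)*(-115))) = 651034*(107354 + (234 + (-180 - 6)*(-115))) = 651034*(107354 + (234 - 186*(-115))) = 651034*(107354 + (234 + 21390)) = 651034*(107354 + 21624) = 651034*128978 = 83969063252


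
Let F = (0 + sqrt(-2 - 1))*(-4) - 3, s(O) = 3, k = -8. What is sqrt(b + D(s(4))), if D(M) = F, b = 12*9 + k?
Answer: sqrt(97 - 4*I*sqrt(3)) ≈ 9.8551 - 0.3515*I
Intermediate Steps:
b = 100 (b = 12*9 - 8 = 108 - 8 = 100)
F = -3 - 4*I*sqrt(3) (F = (0 + sqrt(-3))*(-4) - 3 = (0 + I*sqrt(3))*(-4) - 3 = (I*sqrt(3))*(-4) - 3 = -4*I*sqrt(3) - 3 = -3 - 4*I*sqrt(3) ≈ -3.0 - 6.9282*I)
D(M) = -3 - 4*I*sqrt(3)
sqrt(b + D(s(4))) = sqrt(100 + (-3 - 4*I*sqrt(3))) = sqrt(97 - 4*I*sqrt(3))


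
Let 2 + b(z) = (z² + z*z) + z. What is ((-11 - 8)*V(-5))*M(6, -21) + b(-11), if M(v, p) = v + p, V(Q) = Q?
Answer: -1196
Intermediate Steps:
b(z) = -2 + z + 2*z² (b(z) = -2 + ((z² + z*z) + z) = -2 + ((z² + z²) + z) = -2 + (2*z² + z) = -2 + (z + 2*z²) = -2 + z + 2*z²)
M(v, p) = p + v
((-11 - 8)*V(-5))*M(6, -21) + b(-11) = ((-11 - 8)*(-5))*(-21 + 6) + (-2 - 11 + 2*(-11)²) = -19*(-5)*(-15) + (-2 - 11 + 2*121) = 95*(-15) + (-2 - 11 + 242) = -1425 + 229 = -1196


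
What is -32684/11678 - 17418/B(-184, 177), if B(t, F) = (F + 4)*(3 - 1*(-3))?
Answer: -19908519/1056859 ≈ -18.837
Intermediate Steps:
B(t, F) = 24 + 6*F (B(t, F) = (4 + F)*(3 + 3) = (4 + F)*6 = 24 + 6*F)
-32684/11678 - 17418/B(-184, 177) = -32684/11678 - 17418/(24 + 6*177) = -32684*1/11678 - 17418/(24 + 1062) = -16342/5839 - 17418/1086 = -16342/5839 - 17418*1/1086 = -16342/5839 - 2903/181 = -19908519/1056859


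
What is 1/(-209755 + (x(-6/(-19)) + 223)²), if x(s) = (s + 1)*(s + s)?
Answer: -130321/20806356546 ≈ -6.2635e-6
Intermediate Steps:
x(s) = 2*s*(1 + s) (x(s) = (1 + s)*(2*s) = 2*s*(1 + s))
1/(-209755 + (x(-6/(-19)) + 223)²) = 1/(-209755 + (2*(-6/(-19))*(1 - 6/(-19)) + 223)²) = 1/(-209755 + (2*(-6*(-1/19))*(1 - 6*(-1/19)) + 223)²) = 1/(-209755 + (2*(6/19)*(1 + 6/19) + 223)²) = 1/(-209755 + (2*(6/19)*(25/19) + 223)²) = 1/(-209755 + (300/361 + 223)²) = 1/(-209755 + (80803/361)²) = 1/(-209755 + 6529124809/130321) = 1/(-20806356546/130321) = -130321/20806356546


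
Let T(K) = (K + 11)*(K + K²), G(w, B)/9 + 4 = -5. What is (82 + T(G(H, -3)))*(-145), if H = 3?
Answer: 65760110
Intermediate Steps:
G(w, B) = -81 (G(w, B) = -36 + 9*(-5) = -36 - 45 = -81)
T(K) = (11 + K)*(K + K²)
(82 + T(G(H, -3)))*(-145) = (82 - 81*(11 + (-81)² + 12*(-81)))*(-145) = (82 - 81*(11 + 6561 - 972))*(-145) = (82 - 81*5600)*(-145) = (82 - 453600)*(-145) = -453518*(-145) = 65760110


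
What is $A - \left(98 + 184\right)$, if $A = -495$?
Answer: $-777$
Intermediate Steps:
$A - \left(98 + 184\right) = -495 - \left(98 + 184\right) = -495 - 282 = -777$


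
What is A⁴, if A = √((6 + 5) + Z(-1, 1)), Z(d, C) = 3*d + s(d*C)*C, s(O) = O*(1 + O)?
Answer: 64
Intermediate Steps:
Z(d, C) = 3*d + d*C²*(1 + C*d) (Z(d, C) = 3*d + ((d*C)*(1 + d*C))*C = 3*d + ((C*d)*(1 + C*d))*C = 3*d + (C*d*(1 + C*d))*C = 3*d + d*C²*(1 + C*d))
A = 2*√2 (A = √((6 + 5) - (3 + 1²*(1 + 1*(-1)))) = √(11 - (3 + 1*(1 - 1))) = √(11 - (3 + 1*0)) = √(11 - (3 + 0)) = √(11 - 1*3) = √(11 - 3) = √8 = 2*√2 ≈ 2.8284)
A⁴ = (2*√2)⁴ = 64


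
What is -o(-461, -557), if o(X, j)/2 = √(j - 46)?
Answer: -6*I*√67 ≈ -49.112*I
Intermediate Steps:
o(X, j) = 2*√(-46 + j) (o(X, j) = 2*√(j - 46) = 2*√(-46 + j))
-o(-461, -557) = -2*√(-46 - 557) = -2*√(-603) = -2*3*I*√67 = -6*I*√67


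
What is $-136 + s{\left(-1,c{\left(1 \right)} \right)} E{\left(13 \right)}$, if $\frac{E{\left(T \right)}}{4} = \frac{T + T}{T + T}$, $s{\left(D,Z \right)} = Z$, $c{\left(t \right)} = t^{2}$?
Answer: $-132$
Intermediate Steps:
$E{\left(T \right)} = 4$ ($E{\left(T \right)} = 4 \frac{T + T}{T + T} = 4 \frac{2 T}{2 T} = 4 \cdot 2 T \frac{1}{2 T} = 4 \cdot 1 = 4$)
$-136 + s{\left(-1,c{\left(1 \right)} \right)} E{\left(13 \right)} = -136 + 1^{2} \cdot 4 = -136 + 1 \cdot 4 = -136 + 4 = -132$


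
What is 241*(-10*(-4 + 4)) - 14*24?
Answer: -336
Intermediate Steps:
241*(-10*(-4 + 4)) - 14*24 = 241*(-10*0) - 336 = 241*0 - 336 = 0 - 336 = -336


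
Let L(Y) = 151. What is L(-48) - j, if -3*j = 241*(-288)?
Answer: -22985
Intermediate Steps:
j = 23136 (j = -241*(-288)/3 = -1/3*(-69408) = 23136)
L(-48) - j = 151 - 1*23136 = 151 - 23136 = -22985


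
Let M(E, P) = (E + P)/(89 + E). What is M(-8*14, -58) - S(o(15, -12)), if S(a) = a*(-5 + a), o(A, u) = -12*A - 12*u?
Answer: -33778/23 ≈ -1468.6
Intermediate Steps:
M(E, P) = (E + P)/(89 + E)
M(-8*14, -58) - S(o(15, -12)) = (-8*14 - 58)/(89 - 8*14) - (-12*15 - 12*(-12))*(-5 + (-12*15 - 12*(-12))) = (-112 - 58)/(89 - 112) - (-180 + 144)*(-5 + (-180 + 144)) = -170/(-23) - (-36)*(-5 - 36) = -1/23*(-170) - (-36)*(-41) = 170/23 - 1*1476 = 170/23 - 1476 = -33778/23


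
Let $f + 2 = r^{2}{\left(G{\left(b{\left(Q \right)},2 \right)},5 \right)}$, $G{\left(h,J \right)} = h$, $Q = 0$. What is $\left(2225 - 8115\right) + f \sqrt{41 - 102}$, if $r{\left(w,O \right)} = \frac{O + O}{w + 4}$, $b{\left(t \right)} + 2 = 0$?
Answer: $-5890 + 23 i \sqrt{61} \approx -5890.0 + 179.64 i$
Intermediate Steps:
$b{\left(t \right)} = -2$ ($b{\left(t \right)} = -2 + 0 = -2$)
$r{\left(w,O \right)} = \frac{2 O}{4 + w}$
$f = 23$ ($f = -2 + \left(2 \cdot 5 \frac{1}{4 - 2}\right)^{2} = -2 + \left(2 \cdot 5 \cdot \frac{1}{2}\right)^{2} = -2 + 5^{2} = -2 + 25 = 23$)
$\left(2225 - 8115\right) + f \sqrt{41 - 102} = \left(2225 - 8115\right) + 23 \sqrt{41 - 102} = -5890 + 23 \sqrt{-61} = -5890 + 23 i \sqrt{61}$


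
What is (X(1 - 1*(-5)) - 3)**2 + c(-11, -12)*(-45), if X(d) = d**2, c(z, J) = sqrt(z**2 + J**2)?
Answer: 1089 - 45*sqrt(265) ≈ 356.45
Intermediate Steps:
c(z, J) = sqrt(J**2 + z**2)
(X(1 - 1*(-5)) - 3)**2 + c(-11, -12)*(-45) = ((1 - 1*(-5))**2 - 3)**2 + sqrt((-12)**2 + (-11)**2)*(-45) = ((1 + 5)**2 - 3)**2 + sqrt(144 + 121)*(-45) = (6**2 - 3)**2 + sqrt(265)*(-45) = (36 - 3)**2 - 45*sqrt(265) = 33**2 - 45*sqrt(265) = 1089 - 45*sqrt(265)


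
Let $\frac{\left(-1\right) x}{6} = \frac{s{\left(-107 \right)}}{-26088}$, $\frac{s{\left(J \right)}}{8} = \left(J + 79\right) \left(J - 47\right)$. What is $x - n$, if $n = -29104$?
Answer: $\frac{31644672}{1087} \approx 29112.0$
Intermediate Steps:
$s{\left(J \right)} = 8 \left(-47 + J\right) \left(79 + J\right)$ ($s{\left(J \right)} = 8 \left(J + 79\right) \left(J - 47\right) = 8 \left(79 + J\right) \left(-47 + J\right) = 8 \left(-47 + J\right) \left(79 + J\right)$)
$x = \frac{8624}{1087}$ ($x = - 6 \frac{-29704 + 8 \left(-107\right)^{2} + 256 \left(-107\right)}{-26088} = - 6 \left(-29704 + 8 \cdot 11449 - 27392\right) \left(- \frac{1}{26088}\right) = - 6 \left(-29704 + 91592 - 27392\right) \left(- \frac{1}{26088}\right) = - 6 \cdot 34496 \left(- \frac{1}{26088}\right) = \left(-6\right) \left(- \frac{4312}{3261}\right) = \frac{8624}{1087} \approx 7.9338$)
$x - n = \frac{8624}{1087} - -29104 = \frac{8624}{1087} + 29104 = \frac{31644672}{1087}$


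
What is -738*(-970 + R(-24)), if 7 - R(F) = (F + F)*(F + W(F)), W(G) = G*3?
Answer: 4111398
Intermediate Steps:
W(G) = 3*G
R(F) = 7 - 8*F² (R(F) = 7 - (F + F)*(F + 3*F) = 7 - 2*F*4*F = 7 - 8*F²)
-738*(-970 + R(-24)) = -738*(-970 + (7 - 8*(-24)²)) = -738*(-970 + (7 - 8*576)) = -738*(-970 + (7 - 4608)) = -738*(-970 - 4601) = -738*(-5571) = 4111398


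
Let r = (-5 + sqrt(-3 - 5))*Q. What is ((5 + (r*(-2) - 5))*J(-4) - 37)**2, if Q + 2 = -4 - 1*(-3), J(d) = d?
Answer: 2281 - 7968*I*sqrt(2) ≈ 2281.0 - 11268.0*I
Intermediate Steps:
Q = -3 (Q = -2 + (-4 - 1*(-3)) = -2 + (-4 + 3) = -2 - 1 = -3)
r = 15 - 6*I*sqrt(2) (r = (-5 + sqrt(-3 - 5))*(-3) = (-5 + sqrt(-8))*(-3) = (-5 + 2*I*sqrt(2))*(-3) = 15 - 6*I*sqrt(2) ≈ 15.0 - 8.4853*I)
((5 + (r*(-2) - 5))*J(-4) - 37)**2 = ((5 + ((15 - 6*I*sqrt(2))*(-2) - 5))*(-4) - 37)**2 = ((5 + ((-30 + 12*I*sqrt(2)) - 5))*(-4) - 37)**2 = ((5 + (-35 + 12*I*sqrt(2)))*(-4) - 37)**2 = ((-30 + 12*I*sqrt(2))*(-4) - 37)**2 = ((120 - 48*I*sqrt(2)) - 37)**2 = (83 - 48*I*sqrt(2))**2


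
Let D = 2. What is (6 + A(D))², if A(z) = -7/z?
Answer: 25/4 ≈ 6.2500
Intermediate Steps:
(6 + A(D))² = (6 - 7/2)² = (5/2)² = 25/4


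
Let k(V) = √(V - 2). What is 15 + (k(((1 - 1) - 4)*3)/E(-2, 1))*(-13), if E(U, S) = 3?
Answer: 15 - 13*I*√14/3 ≈ 15.0 - 16.214*I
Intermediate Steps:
k(V) = √(-2 + V)
15 + (k(((1 - 1) - 4)*3)/E(-2, 1))*(-13) = 15 + (√(-2 + ((1 - 1) - 4)*3)/3)*(-13) = 15 + (√(-2 + (0 - 4)*3)*(⅓))*(-13) = 15 + (√(-2 - 4*3)*(⅓))*(-13) = 15 + (√(-2 - 12)*(⅓))*(-13) = 15 + (√(-14)*(⅓))*(-13) = 15 + ((I*√14)*(⅓))*(-13) = 15 + (I*√14/3)*(-13) = 15 - 13*I*√14/3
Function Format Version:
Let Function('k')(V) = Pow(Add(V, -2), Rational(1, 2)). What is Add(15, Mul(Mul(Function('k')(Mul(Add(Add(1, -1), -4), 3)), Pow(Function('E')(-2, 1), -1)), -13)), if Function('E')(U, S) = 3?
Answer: Add(15, Mul(Rational(-13, 3), I, Pow(14, Rational(1, 2)))) ≈ Add(15.000, Mul(-16.214, I))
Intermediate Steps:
Function('k')(V) = Pow(Add(-2, V), Rational(1, 2))
Add(15, Mul(Mul(Function('k')(Mul(Add(Add(1, -1), -4), 3)), Pow(Function('E')(-2, 1), -1)), -13)) = Add(15, Mul(Mul(Pow(Add(-2, Mul(Add(Add(1, -1), -4), 3)), Rational(1, 2)), Pow(3, -1)), -13)) = Add(15, Mul(Mul(Pow(Add(-2, Mul(Add(0, -4), 3)), Rational(1, 2)), Rational(1, 3)), -13)) = Add(15, Mul(Mul(Pow(Add(-2, Mul(-4, 3)), Rational(1, 2)), Rational(1, 3)), -13)) = Add(15, Mul(Mul(Pow(Add(-2, -12), Rational(1, 2)), Rational(1, 3)), -13)) = Add(15, Mul(Mul(Pow(-14, Rational(1, 2)), Rational(1, 3)), -13)) = Add(15, Mul(Mul(Mul(I, Pow(14, Rational(1, 2))), Rational(1, 3)), -13)) = Add(15, Mul(Mul(Rational(1, 3), I, Pow(14, Rational(1, 2))), -13)) = Add(15, Mul(Rational(-13, 3), I, Pow(14, Rational(1, 2))))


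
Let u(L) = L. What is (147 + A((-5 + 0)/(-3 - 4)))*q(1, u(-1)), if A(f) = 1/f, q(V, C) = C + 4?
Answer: 2226/5 ≈ 445.20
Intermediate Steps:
q(V, C) = 4 + C
A(f) = 1/f
(147 + A((-5 + 0)/(-3 - 4)))*q(1, u(-1)) = (147 + 1/((-5 + 0)/(-3 - 4)))*(4 - 1) = (147 + 1/(-5/(-7)))*3 = (147 + 1/(-5*(-⅐)))*3 = (147 + 1/(5/7))*3 = (147 + 7/5)*3 = (742/5)*3 = 2226/5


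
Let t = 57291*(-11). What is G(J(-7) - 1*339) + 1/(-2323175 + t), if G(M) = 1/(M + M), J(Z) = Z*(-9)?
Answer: -369241/203782944 ≈ -0.0018119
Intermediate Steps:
J(Z) = -9*Z
t = -630201
G(M) = 1/(2*M)
G(J(-7) - 1*339) + 1/(-2323175 + t) = 1/(2*(-9*(-7) - 1*339)) + 1/(-2323175 - 630201) = 1/(2*(63 - 339)) + 1/(-2953376) = (½)/(-276) - 1/2953376 = (½)*(-1/276) - 1/2953376 = -1/552 - 1/2953376 = -369241/203782944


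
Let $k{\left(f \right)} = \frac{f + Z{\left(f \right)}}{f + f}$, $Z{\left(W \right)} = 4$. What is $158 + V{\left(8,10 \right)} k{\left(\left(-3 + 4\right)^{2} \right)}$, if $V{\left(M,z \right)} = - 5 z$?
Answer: $33$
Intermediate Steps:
$k{\left(f \right)} = \frac{4 + f}{2 f}$ ($k{\left(f \right)} = \frac{f + 4}{f + f} = \frac{4 + f}{2 f}$)
$158 + V{\left(8,10 \right)} k{\left(\left(-3 + 4\right)^{2} \right)} = 158 + \left(-5\right) 10 \frac{4 + \left(-3 + 4\right)^{2}}{2 \left(-3 + 4\right)^{2}} = 158 - 50 \frac{4 + 1^{2}}{2 \cdot 1^{2}} = 158 - 50 \frac{4 + 1}{2 \cdot 1} = 158 - 50 \cdot \frac{1}{2} \cdot 1 \cdot 5 = 158 - 125 = 33$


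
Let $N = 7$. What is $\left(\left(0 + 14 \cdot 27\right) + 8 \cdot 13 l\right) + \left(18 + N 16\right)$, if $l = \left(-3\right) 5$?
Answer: $-1052$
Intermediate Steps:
$l = -15$
$\left(\left(0 + 14 \cdot 27\right) + 8 \cdot 13 l\right) + \left(18 + N 16\right) = \left(\left(0 + 14 \cdot 27\right) + 8 \cdot 13 \left(-15\right)\right) + \left(18 + 7 \cdot 16\right) = \left(\left(0 + 378\right) + 104 \left(-15\right)\right) + \left(18 + 112\right) = \left(378 - 1560\right) + 130 = -1182 + 130 = -1052$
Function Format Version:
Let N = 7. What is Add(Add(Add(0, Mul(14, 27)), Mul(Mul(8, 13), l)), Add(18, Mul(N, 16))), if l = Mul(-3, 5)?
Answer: -1052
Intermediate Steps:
l = -15
Add(Add(Add(0, Mul(14, 27)), Mul(Mul(8, 13), l)), Add(18, Mul(N, 16))) = Add(Add(Add(0, Mul(14, 27)), Mul(Mul(8, 13), -15)), Add(18, Mul(7, 16))) = Add(Add(Add(0, 378), Mul(104, -15)), Add(18, 112)) = Add(Add(378, -1560), 130) = Add(-1182, 130) = -1052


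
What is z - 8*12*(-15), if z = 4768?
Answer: 6208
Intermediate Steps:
z - 8*12*(-15) = 4768 - 8*12*(-15) = 4768 - 96*(-15) = 4768 - 1*(-1440) = 4768 + 1440 = 6208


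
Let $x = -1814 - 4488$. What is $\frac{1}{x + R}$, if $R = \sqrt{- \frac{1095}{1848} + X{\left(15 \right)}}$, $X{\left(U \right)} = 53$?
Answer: $- \frac{3882032}{24464533381} - \frac{6 \sqrt{552398}}{24464533381} \approx -0.00015886$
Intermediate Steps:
$x = -6302$ ($x = -1814 - 4488 = -6302$)
$R = \frac{3 \sqrt{552398}}{308}$ ($R = \sqrt{- \frac{1095}{1848} + 53} = \sqrt{\left(-1095\right) \frac{1}{1848} + 53} = \sqrt{- \frac{365}{616} + 53} = \sqrt{\frac{32283}{616}} = \frac{3 \sqrt{552398}}{308} \approx 7.2393$)
$\frac{1}{x + R} = \frac{1}{-6302 + \frac{3 \sqrt{552398}}{308}}$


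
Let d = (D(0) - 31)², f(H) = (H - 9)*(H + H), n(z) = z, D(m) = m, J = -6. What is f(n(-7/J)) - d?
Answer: -17627/18 ≈ -979.28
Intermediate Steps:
f(H) = 2*H*(-9 + H) (f(H) = (-9 + H)*(2*H) = 2*H*(-9 + H))
d = 961 (d = (0 - 31)² = (-31)² = 961)
f(n(-7/J)) - d = 2*(-7/(-6))*(-9 - 7/(-6)) - 1*961 = 2*(-7*(-⅙))*(-9 - 7*(-⅙)) - 961 = 2*(7/6)*(-9 + 7/6) - 961 = 2*(7/6)*(-47/6) - 961 = -329/18 - 961 = -17627/18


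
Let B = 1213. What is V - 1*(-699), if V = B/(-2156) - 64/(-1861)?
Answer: 2802489475/4012316 ≈ 698.47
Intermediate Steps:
V = -2119409/4012316 (V = 1213/(-2156) - 64/(-1861) = 1213*(-1/2156) - 64*(-1/1861) = -1213/2156 + 64/1861 = -2119409/4012316 ≈ -0.52823)
V - 1*(-699) = -2119409/4012316 - 1*(-699) = -2119409/4012316 + 699 = 2802489475/4012316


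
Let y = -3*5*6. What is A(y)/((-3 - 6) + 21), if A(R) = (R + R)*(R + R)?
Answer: 2700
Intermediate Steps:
y = -90 (y = -15*6 = -90)
A(R) = 4*R² (A(R) = (2*R)*(2*R) = 4*R²)
A(y)/((-3 - 6) + 21) = (4*(-90)²)/((-3 - 6) + 21) = (4*8100)/(-9 + 21) = 32400/12 = (1/12)*32400 = 2700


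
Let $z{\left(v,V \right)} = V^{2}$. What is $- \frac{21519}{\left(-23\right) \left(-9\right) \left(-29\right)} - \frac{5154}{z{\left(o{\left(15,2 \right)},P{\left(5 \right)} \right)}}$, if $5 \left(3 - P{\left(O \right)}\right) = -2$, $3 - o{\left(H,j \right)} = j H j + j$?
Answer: $- \frac{85251951}{192763} \approx -442.26$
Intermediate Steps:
$o{\left(H,j \right)} = 3 - j - H j^{2}$ ($o{\left(H,j \right)} = 3 - \left(j H j + j\right) = 3 - \left(H j j + j\right) = 3 - \left(H j^{2} + j\right) = 3 - \left(j + H j^{2}\right) = 3 - j - H j^{2}$)
$P{\left(O \right)} = \frac{17}{5}$ ($P{\left(O \right)} = 3 - - \frac{2}{5} = 3 + \frac{2}{5} = \frac{17}{5}$)
$- \frac{21519}{\left(-23\right) \left(-9\right) \left(-29\right)} - \frac{5154}{z{\left(o{\left(15,2 \right)},P{\left(5 \right)} \right)}} = - \frac{21519}{\left(-23\right) \left(-9\right) \left(-29\right)} - \frac{5154}{\left(\frac{17}{5}\right)^{2}} = - \frac{21519}{207 \left(-29\right)} - \frac{5154}{\frac{289}{25}} = - \frac{21519}{-6003} - \frac{128850}{289} = \left(-21519\right) \left(- \frac{1}{6003}\right) - \frac{128850}{289} = \frac{2391}{667} - \frac{128850}{289} = - \frac{85251951}{192763}$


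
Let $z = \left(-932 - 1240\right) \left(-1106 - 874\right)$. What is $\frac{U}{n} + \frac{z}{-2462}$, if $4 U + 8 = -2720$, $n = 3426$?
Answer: $- \frac{3683849411}{2108703} \approx -1747.0$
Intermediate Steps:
$U = -682$ ($U = -2 + \frac{1}{4} \left(-2720\right) = -2 - 680 = -682$)
$z = 4300560$ ($z = \left(-2172\right) \left(-1980\right) = 4300560$)
$\frac{U}{n} + \frac{z}{-2462} = - \frac{682}{3426} + \frac{4300560}{-2462} = \left(-682\right) \frac{1}{3426} + 4300560 \left(- \frac{1}{2462}\right) = - \frac{341}{1713} - \frac{2150280}{1231} = - \frac{3683849411}{2108703}$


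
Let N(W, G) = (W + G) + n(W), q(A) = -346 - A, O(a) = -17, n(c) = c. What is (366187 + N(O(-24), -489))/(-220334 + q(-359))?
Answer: -365664/220321 ≈ -1.6597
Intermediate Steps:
N(W, G) = G + 2*W (N(W, G) = (W + G) + W = (G + W) + W = G + 2*W)
(366187 + N(O(-24), -489))/(-220334 + q(-359)) = (366187 + (-489 + 2*(-17)))/(-220334 + (-346 - 1*(-359))) = (366187 + (-489 - 34))/(-220334 + (-346 + 359)) = (366187 - 523)/(-220334 + 13) = 365664/(-220321) = 365664*(-1/220321) = -365664/220321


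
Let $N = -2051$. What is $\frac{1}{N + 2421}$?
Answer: $\frac{1}{370} \approx 0.0027027$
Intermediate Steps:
$\frac{1}{N + 2421} = \frac{1}{-2051 + 2421} = \frac{1}{370}$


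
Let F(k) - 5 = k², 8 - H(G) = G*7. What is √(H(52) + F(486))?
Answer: 3*√26205 ≈ 485.64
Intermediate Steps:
H(G) = 8 - 7*G (H(G) = 8 - G*7 = 8 - 7*G)
F(k) = 5 + k²
√(H(52) + F(486)) = √((8 - 7*52) + (5 + 486²)) = √((8 - 364) + (5 + 236196)) = √(-356 + 236201) = √235845 = 3*√26205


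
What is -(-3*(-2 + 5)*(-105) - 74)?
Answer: -871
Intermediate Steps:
-(-3*(-2 + 5)*(-105) - 74) = -(-3*3*(-105) - 74) = -(-9*(-105) - 74) = -(945 - 74) = -1*871 = -871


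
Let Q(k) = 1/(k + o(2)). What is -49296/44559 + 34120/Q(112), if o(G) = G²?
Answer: 58786969328/14853 ≈ 3.9579e+6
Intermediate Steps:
Q(k) = 1/(4 + k) (Q(k) = 1/(k + 2²) = 1/(k + 4) = 1/(4 + k))
-49296/44559 + 34120/Q(112) = -49296/44559 + 34120/(1/(4 + 112)) = -49296*1/44559 + 34120/(1/116) = -16432/14853 + 34120/(1/116) = -16432/14853 + 34120*116 = -16432/14853 + 3957920 = 58786969328/14853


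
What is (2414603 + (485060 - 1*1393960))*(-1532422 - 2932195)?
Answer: -6722387210751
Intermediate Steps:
(2414603 + (485060 - 1*1393960))*(-1532422 - 2932195) = (2414603 + (485060 - 1393960))*(-4464617) = (2414603 - 908900)*(-4464617) = 1505703*(-4464617) = -6722387210751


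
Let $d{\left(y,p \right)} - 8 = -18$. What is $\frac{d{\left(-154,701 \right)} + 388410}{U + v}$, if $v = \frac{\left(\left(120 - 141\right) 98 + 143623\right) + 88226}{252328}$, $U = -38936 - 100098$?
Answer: $- \frac{98004195200}{35081941361} \approx -2.7936$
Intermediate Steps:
$d{\left(y,p \right)} = -10$ ($d{\left(y,p \right)} = 8 - 18 = -10$)
$U = -139034$ ($U = -38936 - 100098 = -139034$)
$v = \frac{229791}{252328}$ ($v = \left(\left(\left(-21\right) 98 + 143623\right) + 88226\right) \frac{1}{252328} = \left(\left(-2058 + 143623\right) + 88226\right) \frac{1}{252328} = \left(141565 + 88226\right) \frac{1}{252328} = 229791 \cdot \frac{1}{252328} = \frac{229791}{252328} \approx 0.91068$)
$\frac{d{\left(-154,701 \right)} + 388410}{U + v} = \frac{-10 + 388410}{-139034 + \frac{229791}{252328}} = \frac{388400}{- \frac{35081941361}{252328}} = 388400 \left(- \frac{252328}{35081941361}\right) = - \frac{98004195200}{35081941361}$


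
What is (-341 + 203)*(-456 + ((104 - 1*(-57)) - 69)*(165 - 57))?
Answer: -1308240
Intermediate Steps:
(-341 + 203)*(-456 + ((104 - 1*(-57)) - 69)*(165 - 57)) = -138*(-456 + ((104 + 57) - 69)*108) = -138*(-456 + (161 - 69)*108) = -138*(-456 + 92*108) = -138*(-456 + 9936) = -138*9480 = -1308240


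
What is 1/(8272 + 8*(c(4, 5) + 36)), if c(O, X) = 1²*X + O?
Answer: 1/8632 ≈ 0.00011585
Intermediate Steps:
c(O, X) = O + X (c(O, X) = 1*X + O = X + O = O + X)
1/(8272 + 8*(c(4, 5) + 36)) = 1/(8272 + 8*((4 + 5) + 36)) = 1/(8272 + 8*(9 + 36)) = 1/(8272 + 8*45) = 1/(8272 + 360) = 1/8632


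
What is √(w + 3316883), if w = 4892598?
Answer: √8209481 ≈ 2865.2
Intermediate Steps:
√(w + 3316883) = √(4892598 + 3316883) = √8209481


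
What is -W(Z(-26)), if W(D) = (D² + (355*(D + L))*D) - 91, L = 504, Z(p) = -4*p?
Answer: -22458085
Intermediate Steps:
W(D) = -91 + D² + D*(178920 + 355*D) (W(D) = (D² + (355*(D + 504))*D) - 91 = (D² + (355*(504 + D))*D) - 91 = (D² + (178920 + 355*D)*D) - 91 = (D² + D*(178920 + 355*D)) - 91 = -91 + D² + D*(178920 + 355*D))
-W(Z(-26)) = -(-91 + 356*(-4*(-26))² + 178920*(-4*(-26))) = -(-91 + 356*104² + 178920*104) = -(-91 + 356*10816 + 18607680) = -(-91 + 3850496 + 18607680) = -1*22458085 = -22458085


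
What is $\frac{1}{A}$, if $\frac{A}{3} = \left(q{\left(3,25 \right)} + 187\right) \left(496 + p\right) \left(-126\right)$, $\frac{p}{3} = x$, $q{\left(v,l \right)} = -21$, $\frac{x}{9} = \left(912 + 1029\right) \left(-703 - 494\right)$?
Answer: $\frac{1}{3936224896884} \approx 2.5405 \cdot 10^{-13}$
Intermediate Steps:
$x = -20910393$ ($x = 9 \left(912 + 1029\right) \left(-703 - 494\right) = 9 \cdot 1941 \left(-1197\right) = 9 \left(-2323377\right) = -20910393$)
$p = -62731179$ ($p = 3 \left(-20910393\right) = -62731179$)
$A = 3936224896884$ ($A = 3 \left(-21 + 187\right) \left(496 - 62731179\right) \left(-126\right) = 3 \cdot 166 \left(-62730683\right) \left(-126\right) = 3 \left(\left(-10413293378\right) \left(-126\right)\right) = 3 \cdot 1312074965628 = 3936224896884$)
$\frac{1}{A} = \frac{1}{3936224896884}$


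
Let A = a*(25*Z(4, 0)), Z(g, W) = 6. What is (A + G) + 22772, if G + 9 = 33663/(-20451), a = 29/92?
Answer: 7152377875/313582 ≈ 22809.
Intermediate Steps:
a = 29/92 (a = 29*(1/92) = 29/92 ≈ 0.31522)
G = -72574/6817 (G = -9 + 33663/(-20451) = -9 + 33663*(-1/20451) = -9 - 11221/6817 = -72574/6817 ≈ -10.646)
A = 2175/46 (A = 29*(25*6)/92 = (29/92)*150 = 2175/46 ≈ 47.283)
(A + G) + 22772 = (2175/46 - 72574/6817) + 22772 = 11488571/313582 + 22772 = 7152377875/313582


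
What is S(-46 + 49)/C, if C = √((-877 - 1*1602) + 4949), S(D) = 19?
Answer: √2470/130 ≈ 0.38230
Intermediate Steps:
C = √2470 (C = √((-877 - 1602) + 4949) = √(-2479 + 4949) = √2470 ≈ 49.699)
S(-46 + 49)/C = 19/(√2470) = 19*(√2470/2470) = √2470/130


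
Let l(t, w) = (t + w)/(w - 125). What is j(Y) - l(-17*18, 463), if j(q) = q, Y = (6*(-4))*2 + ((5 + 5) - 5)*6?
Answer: -6241/338 ≈ -18.465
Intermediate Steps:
l(t, w) = (t + w)/(-125 + w)
Y = -18 (Y = -24*2 + (10 - 5)*6 = -48 + 5*6 = -48 + 30 = -18)
j(Y) - l(-17*18, 463) = -18 - (-17*18 + 463)/(-125 + 463) = -18 - (-306 + 463)/338 = -18 - 157/338 = -6241/338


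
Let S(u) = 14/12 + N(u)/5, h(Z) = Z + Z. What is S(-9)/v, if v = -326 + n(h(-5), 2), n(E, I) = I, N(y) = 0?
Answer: -7/1944 ≈ -0.0036008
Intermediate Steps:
h(Z) = 2*Z
S(u) = 7/6 (S(u) = 14/12 + 0/5 = 14*(1/12) + 0*(1/5) = 7/6 + 0 = 7/6)
v = -324 (v = -326 + 2 = -324)
S(-9)/v = (7/6)/(-324) = (7/6)*(-1/324) = -7/1944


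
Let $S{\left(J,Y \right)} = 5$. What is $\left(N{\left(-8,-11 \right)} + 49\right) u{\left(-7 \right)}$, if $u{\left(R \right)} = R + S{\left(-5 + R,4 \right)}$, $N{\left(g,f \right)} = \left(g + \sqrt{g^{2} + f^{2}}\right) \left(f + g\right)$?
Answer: $-402 + 38 \sqrt{185} \approx 114.86$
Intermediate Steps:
$N{\left(g,f \right)} = \left(f + g\right) \left(g + \sqrt{f^{2} + g^{2}}\right)$ ($N{\left(g,f \right)} = \left(g + \sqrt{f^{2} + g^{2}}\right) \left(f + g\right) = \left(f + g\right) \left(g + \sqrt{f^{2} + g^{2}}\right)$)
$u{\left(R \right)} = 5 + R$ ($u{\left(R \right)} = R + 5 = 5 + R$)
$\left(N{\left(-8,-11 \right)} + 49\right) u{\left(-7 \right)} = \left(\left(\left(-8\right)^{2} - -88 - 11 \sqrt{\left(-11\right)^{2} + \left(-8\right)^{2}} - 8 \sqrt{\left(-11\right)^{2} + \left(-8\right)^{2}}\right) + 49\right) \left(5 - 7\right) = \left(\left(64 + 88 - 11 \sqrt{121 + 64} - 8 \sqrt{121 + 64}\right) + 49\right) \left(-2\right) = \left(\left(64 + 88 - 11 \sqrt{185} - 8 \sqrt{185}\right) + 49\right) \left(-2\right) = \left(\left(152 - 19 \sqrt{185}\right) + 49\right) \left(-2\right) = \left(201 - 19 \sqrt{185}\right) \left(-2\right) = -402 + 38 \sqrt{185}$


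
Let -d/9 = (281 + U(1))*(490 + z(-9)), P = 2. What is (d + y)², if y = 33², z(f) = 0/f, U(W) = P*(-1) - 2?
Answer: 1489573871361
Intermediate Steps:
U(W) = -4 (U(W) = 2*(-1) - 2 = -2 - 2 = -4)
z(f) = 0
d = -1221570 (d = -9*(281 - 4)*(490 + 0) = -2493*490 = -9*135730 = -1221570)
y = 1089
(d + y)² = (-1221570 + 1089)² = (-1220481)² = 1489573871361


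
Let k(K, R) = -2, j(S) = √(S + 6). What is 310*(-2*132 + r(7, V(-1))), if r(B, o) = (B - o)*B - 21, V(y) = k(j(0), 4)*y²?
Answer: -68820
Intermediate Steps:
j(S) = √(6 + S)
V(y) = -2*y²
r(B, o) = -21 + B*(B - o) (r(B, o) = B*(B - o) - 21 = -21 + B*(B - o))
310*(-2*132 + r(7, V(-1))) = 310*(-2*132 + (-21 + 7² - 1*7*(-2*(-1)²))) = 310*(-264 + (-21 + 49 - 1*7*(-2*1))) = 310*(-264 + (-21 + 49 - 1*7*(-2))) = 310*(-264 + (-21 + 49 + 14)) = 310*(-264 + 42) = 310*(-222) = -68820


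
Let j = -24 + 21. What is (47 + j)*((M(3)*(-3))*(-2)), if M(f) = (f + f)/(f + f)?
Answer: 264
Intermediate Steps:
M(f) = 1 (M(f) = (2*f)/((2*f)) = (2*f)*(1/(2*f)) = 1)
j = -3
(47 + j)*((M(3)*(-3))*(-2)) = (47 - 3)*((1*(-3))*(-2)) = 44*(-3*(-2)) = 44*6 = 264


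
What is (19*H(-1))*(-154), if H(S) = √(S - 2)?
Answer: -2926*I*√3 ≈ -5068.0*I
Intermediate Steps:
H(S) = √(-2 + S)
(19*H(-1))*(-154) = (19*√(-2 - 1))*(-154) = (19*√(-3))*(-154) = (19*(I*√3))*(-154) = (19*I*√3)*(-154) = -2926*I*√3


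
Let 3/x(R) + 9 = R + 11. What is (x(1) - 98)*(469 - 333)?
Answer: -13192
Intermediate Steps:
x(R) = 3/(2 + R) (x(R) = 3/(-9 + (R + 11)) = 3/(-9 + (11 + R)) = 3/(2 + R))
(x(1) - 98)*(469 - 333) = (3/(2 + 1) - 98)*(469 - 333) = (3/3 - 98)*136 = (3*(⅓) - 98)*136 = (1 - 98)*136 = -97*136 = -13192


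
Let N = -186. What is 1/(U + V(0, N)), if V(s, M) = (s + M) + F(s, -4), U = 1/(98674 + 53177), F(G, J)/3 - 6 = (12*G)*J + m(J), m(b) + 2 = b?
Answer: -151851/28244285 ≈ -0.0053763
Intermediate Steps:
m(b) = -2 + b
F(G, J) = 12 + 3*J + 36*G*J (F(G, J) = 18 + 3*((12*G)*J + (-2 + J)) = 18 + 3*(12*G*J + (-2 + J)) = 18 + 3*(-2 + J + 12*G*J) = 18 + (-6 + 3*J + 36*G*J) = 12 + 3*J + 36*G*J)
U = 1/151851 ≈ 6.5854e-6
V(s, M) = M - 143*s (V(s, M) = (s + M) + (12 + 3*(-4) + 36*s*(-4)) = (M + s) + (12 - 12 - 144*s) = (M + s) - 144*s = M - 143*s)
1/(U + V(0, N)) = 1/(1/151851 + (-186 - 143*0)) = 1/(1/151851 + (-186 + 0)) = 1/(1/151851 - 186) = 1/(-28244285/151851) = -151851/28244285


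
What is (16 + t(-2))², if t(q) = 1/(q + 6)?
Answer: 4225/16 ≈ 264.06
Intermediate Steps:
t(q) = 1/(6 + q)
(16 + t(-2))² = (16 + 1/(6 - 2))² = (16 + 1/4)² = (16 + ¼)² = (65/4)² = 4225/16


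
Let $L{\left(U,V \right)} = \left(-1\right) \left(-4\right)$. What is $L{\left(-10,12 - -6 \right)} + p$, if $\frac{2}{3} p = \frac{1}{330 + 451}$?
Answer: $\frac{6251}{1562} \approx 4.0019$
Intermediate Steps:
$L{\left(U,V \right)} = 4$
$p = \frac{3}{1562}$ ($p = \frac{3}{2 \left(330 + 451\right)} = \frac{3}{2 \cdot 781} = \frac{3}{2} \cdot \frac{1}{781} = \frac{3}{1562} \approx 0.0019206$)
$L{\left(-10,12 - -6 \right)} + p = 4 + \frac{3}{1562} = \frac{6251}{1562}$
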